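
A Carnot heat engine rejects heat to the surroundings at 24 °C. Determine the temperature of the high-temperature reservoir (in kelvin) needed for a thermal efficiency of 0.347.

T_H ≈ 455 K

T_C = 24 °C → 24 + 273.15 = 297.15 K.
From η = 1 − T_C/T_H, solving for T_H gives T_H = T_C/(1 − η) = 297.15/(1 − 0.347) = 455 K.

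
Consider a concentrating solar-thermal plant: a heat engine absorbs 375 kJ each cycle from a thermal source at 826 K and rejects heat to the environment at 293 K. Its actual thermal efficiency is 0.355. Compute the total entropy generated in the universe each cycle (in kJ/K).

W = η·Q_H = 0.355 × 375 = 133.1 kJ, so Q_C = Q_H − W = 241.9 kJ.
Entropy balance on the reservoirs: −Q_H/T_H = -0.4540 kJ/K, +Q_C/T_C = 0.8255 kJ/K.
ΔS_univ = −Q_H/T_H + Q_C/T_C = 0.3715 kJ/K (> 0, since η = 0.355 < η_Carnot = 0.645).

ΔS_univ ≈ 0.3715 kJ/K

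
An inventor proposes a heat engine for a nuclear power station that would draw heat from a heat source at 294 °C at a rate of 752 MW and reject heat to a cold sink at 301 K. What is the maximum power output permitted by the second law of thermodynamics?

Ẇ_max ≈ 353 MW

T_H = 294 °C → 294 + 273.15 = 567.15 K.
The upper bound on efficiency is η_max = 1 − T_C/T_H = 1 − 301.00/567.15 = 0.4693.
W_max = η_max · Q_H = 0.4693 × 752 = 353 MW.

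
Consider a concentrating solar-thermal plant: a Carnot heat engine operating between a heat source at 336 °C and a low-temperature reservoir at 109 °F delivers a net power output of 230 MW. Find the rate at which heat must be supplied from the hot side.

T_H = 336 °C → 336 + 273.15 = 609.15 K.
T_C = 109 °F → (109 − 32) × 5/9 = 42.78 °C = 315.93 K.
Since the cycle is reversible, η = 1 − T_C/T_H = 1 − 315.93/609.15 = 0.4814.
Q_H = W/η = 230/0.4814 = 478 MW.

Q̇_H ≈ 478 MW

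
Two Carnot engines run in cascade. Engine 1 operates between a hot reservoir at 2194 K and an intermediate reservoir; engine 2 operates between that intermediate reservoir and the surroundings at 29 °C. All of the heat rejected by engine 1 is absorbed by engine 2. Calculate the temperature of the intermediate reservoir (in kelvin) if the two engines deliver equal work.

T_m ≈ 1250 K

T_C = 29 °C → 29 + 273.15 = 302.15 K.
For reversible stages Q_m = Q_H·(T_m/T_H). Setting W₁ = Q_H(1 − T_m/T_H) equal to W₂ = Q_m(1 − T_C/T_m) = Q_H·(T_m − T_C)/T_H gives T_H − T_m = T_m − T_C, so T_m = (T_H + T_C)/2 = (2194.00 + 302.15)/2 = 1250 K.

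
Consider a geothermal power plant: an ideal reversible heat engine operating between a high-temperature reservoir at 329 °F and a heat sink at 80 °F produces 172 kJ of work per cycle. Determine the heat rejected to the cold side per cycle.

Q_C ≈ 372.8 kJ

T_H = 329 °F → (329 − 32) × 5/9 = 165.00 °C = 438.15 K.
T_C = 80 °F → (80 − 32) × 5/9 = 26.67 °C = 299.82 K.
Since the cycle is reversible, η = 1 − T_C/T_H = 1 − 299.82/438.15 = 0.3157.
Since Q_C/Q_H = T_C/T_H and Q_H = W/η, Q_C = W·T_C/(T_H − T_C) = 172 × 299.82/138.33 = 372.8 kJ.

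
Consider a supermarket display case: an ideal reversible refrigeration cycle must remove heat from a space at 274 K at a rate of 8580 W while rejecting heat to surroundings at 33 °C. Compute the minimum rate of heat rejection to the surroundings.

T_H = 33 °C → 33 + 273.15 = 306.15 K.
For a reversible cycle Q_H/Q_C = T_H/T_C, so Q_H = Q_C·T_H/T_C = 8580 × 306.15/274.00 = 9590 W.

Q̇_H ≈ 9590 W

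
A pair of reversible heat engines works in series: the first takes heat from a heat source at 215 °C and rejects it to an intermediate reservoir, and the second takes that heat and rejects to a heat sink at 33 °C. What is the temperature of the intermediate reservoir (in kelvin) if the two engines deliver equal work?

T_m ≈ 397 K

T_H = 215 °C → 215 + 273.15 = 488.15 K.
T_C = 33 °C → 33 + 273.15 = 306.15 K.
For reversible stages Q_m = Q_H·(T_m/T_H). Setting W₁ = Q_H(1 − T_m/T_H) equal to W₂ = Q_m(1 − T_C/T_m) = Q_H·(T_m − T_C)/T_H gives T_H − T_m = T_m − T_C, so T_m = (T_H + T_C)/2 = (488.15 + 306.15)/2 = 397 K.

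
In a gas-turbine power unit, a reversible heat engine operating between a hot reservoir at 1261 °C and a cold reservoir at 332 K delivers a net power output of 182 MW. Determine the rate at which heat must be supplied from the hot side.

Q̇_H ≈ 232 MW

T_H = 1261 °C → 1261 + 273.15 = 1534.15 K.
The Carnot efficiency is η = 1 − T_C/T_H = 1 − 332.00/1534.15 = 0.7836.
Q_H = W/η = 182/0.7836 = 232 MW.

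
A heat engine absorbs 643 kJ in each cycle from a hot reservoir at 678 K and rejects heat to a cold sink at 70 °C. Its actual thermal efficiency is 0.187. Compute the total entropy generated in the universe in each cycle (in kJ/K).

T_C = 70 °C → 70 + 273.15 = 343.15 K.
W = η·Q_H = 0.187 × 643 = 120.2 kJ, so Q_C = Q_H − W = 522.8 kJ.
Entropy balance on the reservoirs: −Q_H/T_H = -0.9484 kJ/K, +Q_C/T_C = 1.523 kJ/K.
ΔS_univ = −Q_H/T_H + Q_C/T_C = 0.575 kJ/K (> 0, since η = 0.187 < η_Carnot = 0.494).

ΔS_univ ≈ 0.575 kJ/K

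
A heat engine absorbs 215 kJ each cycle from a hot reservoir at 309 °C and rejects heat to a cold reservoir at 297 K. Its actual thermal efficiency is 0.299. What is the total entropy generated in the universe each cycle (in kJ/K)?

ΔS_univ ≈ 0.138 kJ/K

T_H = 309 °C → 309 + 273.15 = 582.15 K.
W = η·Q_H = 0.299 × 215 = 64.28 kJ, so Q_C = Q_H − W = 150.7 kJ.
Entropy balance on the reservoirs: −Q_H/T_H = -0.3693 kJ/K, +Q_C/T_C = 0.5075 kJ/K.
ΔS_univ = −Q_H/T_H + Q_C/T_C = 0.138 kJ/K (> 0, since η = 0.299 < η_Carnot = 0.490).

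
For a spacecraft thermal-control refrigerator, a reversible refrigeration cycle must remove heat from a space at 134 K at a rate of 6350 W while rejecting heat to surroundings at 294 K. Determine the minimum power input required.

Ẇ_in ≈ 7580 W

Carnot COP: COP_R = T_C/(T_H − T_C) = 134.00/160.00 = 0.8375.
W = Q_C/COP_R = 6350/0.8375 = 7580 W.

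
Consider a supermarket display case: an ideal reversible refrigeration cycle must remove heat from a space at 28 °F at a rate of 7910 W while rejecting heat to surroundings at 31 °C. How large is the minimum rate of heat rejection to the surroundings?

T_H = 31 °C → 31 + 273.15 = 304.15 K.
T_C = 28 °F → (28 − 32) × 5/9 = -2.22 °C = 270.93 K.
For a reversible cycle Q_H/Q_C = T_H/T_C, so Q_H = Q_C·T_H/T_C = 7910 × 304.15/270.93 = 8880 W.

Q̇_H ≈ 8880 W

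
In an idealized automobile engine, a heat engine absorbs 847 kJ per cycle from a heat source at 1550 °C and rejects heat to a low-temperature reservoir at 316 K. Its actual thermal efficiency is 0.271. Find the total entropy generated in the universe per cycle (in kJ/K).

T_H = 1550 °C → 1550 + 273.15 = 1823.15 K.
W = η·Q_H = 0.271 × 847 = 229.5 kJ, so Q_C = Q_H − W = 617.5 kJ.
The hot reservoir loses entropy Q_H/T_H = 847/1823.15 = 0.4646 kJ/K; the cold reservoir gains Q_C/T_C = 617.5/316.00 = 1.954 kJ/K.
ΔS_univ = −Q_H/T_H + Q_C/T_C = 1.489 kJ/K (> 0, since η = 0.271 < η_Carnot = 0.827).

ΔS_univ ≈ 1.489 kJ/K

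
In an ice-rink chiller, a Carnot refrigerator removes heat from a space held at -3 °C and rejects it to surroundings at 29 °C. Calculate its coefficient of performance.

COP_R ≈ 8.44

T_H = 29 °C → 29 + 273.15 = 302.15 K.
T_C = -3 °C → -3 + 273.15 = 270.15 K.
Carnot COP: COP_R = T_C/(T_H − T_C) = 270.15/(302.15 − 270.15) = 8.44.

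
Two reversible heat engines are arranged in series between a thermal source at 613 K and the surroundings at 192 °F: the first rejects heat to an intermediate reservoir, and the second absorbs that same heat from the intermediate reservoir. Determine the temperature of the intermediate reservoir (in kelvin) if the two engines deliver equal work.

T_m ≈ 488 K

T_C = 192 °F → (192 − 32) × 5/9 = 88.89 °C = 362.04 K.
For reversible stages Q_m = Q_H·(T_m/T_H). Setting W₁ = Q_H(1 − T_m/T_H) equal to W₂ = Q_m(1 − T_C/T_m) = Q_H·(T_m − T_C)/T_H gives T_H − T_m = T_m − T_C, so T_m = (T_H + T_C)/2 = (613.00 + 362.04)/2 = 488 K.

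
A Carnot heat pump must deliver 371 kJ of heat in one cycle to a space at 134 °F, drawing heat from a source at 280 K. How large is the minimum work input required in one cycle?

W_in ≈ 56.0 kJ

T_H = 134 °F → (134 − 32) × 5/9 = 56.67 °C = 329.82 K.
The Carnot heat-pump COP is COP_HP = T_H/(T_H − T_C) = 329.82/49.82 = 6.6206.
W = Q_H/COP_HP = 371/6.6206 = 56.0 kJ.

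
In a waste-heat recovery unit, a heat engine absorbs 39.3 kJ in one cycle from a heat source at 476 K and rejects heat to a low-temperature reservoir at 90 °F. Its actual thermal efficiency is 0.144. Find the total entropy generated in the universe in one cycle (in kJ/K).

T_C = 90 °F → (90 − 32) × 5/9 = 32.22 °C = 305.37 K.
W = η·Q_H = 0.144 × 39.3 = 5.659 kJ, so Q_C = Q_H − W = 33.64 kJ.
The hot reservoir loses entropy Q_H/T_H = 39.3/476.00 = 0.08256 kJ/K; the cold reservoir gains Q_C/T_C = 33.64/305.37 = 0.1102 kJ/K.
ΔS_univ = −Q_H/T_H + Q_C/T_C = 0.0276 kJ/K (> 0, since η = 0.144 < η_Carnot = 0.358).

ΔS_univ ≈ 0.0276 kJ/K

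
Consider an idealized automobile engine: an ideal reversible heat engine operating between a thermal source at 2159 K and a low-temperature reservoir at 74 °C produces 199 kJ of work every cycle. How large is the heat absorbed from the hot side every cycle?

Q_H ≈ 237 kJ

T_C = 74 °C → 74 + 273.15 = 347.15 K.
Since the cycle is reversible, η = 1 − T_C/T_H = 1 − 347.15/2159.00 = 0.8392.
Q_H = W/η = 199/0.8392 = 237 kJ.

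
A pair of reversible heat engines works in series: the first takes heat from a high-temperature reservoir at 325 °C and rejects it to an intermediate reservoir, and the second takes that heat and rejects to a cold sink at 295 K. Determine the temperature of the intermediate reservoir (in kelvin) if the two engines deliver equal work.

T_m ≈ 446.6 K

T_H = 325 °C → 325 + 273.15 = 598.15 K.
For reversible stages Q_m = Q_H·(T_m/T_H). Setting W₁ = Q_H(1 − T_m/T_H) equal to W₂ = Q_m(1 − T_C/T_m) = Q_H·(T_m − T_C)/T_H gives T_H − T_m = T_m − T_C, so T_m = (T_H + T_C)/2 = (598.15 + 295.00)/2 = 446.6 K.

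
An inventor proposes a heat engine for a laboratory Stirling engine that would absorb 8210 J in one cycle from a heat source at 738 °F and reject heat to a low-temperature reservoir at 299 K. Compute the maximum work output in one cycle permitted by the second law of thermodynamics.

T_H = 738 °F → (738 − 32) × 5/9 = 392.22 °C = 665.37 K.
By the Carnot theorem, η_max = 1 − T_C/T_H = 1 − 299.00/665.37 = 0.5506.
W_max = η_max · Q_H = 0.5506 × 8210 = 4521 J.

W_max ≈ 4521 J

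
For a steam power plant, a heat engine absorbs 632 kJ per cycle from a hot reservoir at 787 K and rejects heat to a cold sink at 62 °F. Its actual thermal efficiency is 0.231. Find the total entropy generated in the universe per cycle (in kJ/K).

ΔS_univ ≈ 0.8739 kJ/K

T_C = 62 °F → (62 − 32) × 5/9 = 16.67 °C = 289.82 K.
W = η·Q_H = 0.231 × 632 = 146.0 kJ, so Q_C = Q_H − W = 486.0 kJ.
Entropy balance on the reservoirs: −Q_H/T_H = -0.8030 kJ/K, +Q_C/T_C = 1.677 kJ/K.
ΔS_univ = −Q_H/T_H + Q_C/T_C = 0.8739 kJ/K (> 0, since η = 0.231 < η_Carnot = 0.632).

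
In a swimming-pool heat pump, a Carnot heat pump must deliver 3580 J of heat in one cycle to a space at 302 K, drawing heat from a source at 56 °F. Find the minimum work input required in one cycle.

T_C = 56 °F → (56 − 32) × 5/9 = 13.33 °C = 286.48 K.
For a reversible heat pump, COP_HP = T_H/(T_H − T_C) = 302.00/15.52 = 19.4629.
W = Q_H/COP_HP = 3580/19.4629 = 184 J.

W_in ≈ 184 J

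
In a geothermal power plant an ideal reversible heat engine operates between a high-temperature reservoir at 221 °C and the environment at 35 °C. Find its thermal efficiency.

η ≈ 0.376

T_H = 221 °C → 221 + 273.15 = 494.15 K.
T_C = 35 °C → 35 + 273.15 = 308.15 K.
For a reversible engine, η = 1 − T_C/T_H = 1 − 308.15/494.15 = 0.376.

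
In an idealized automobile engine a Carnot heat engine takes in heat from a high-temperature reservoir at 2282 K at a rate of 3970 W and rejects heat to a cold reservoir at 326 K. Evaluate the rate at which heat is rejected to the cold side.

Since the cycle is reversible, η = 1 − T_C/T_H = 1 − 326.00/2282.00 = 0.8571.
For a reversible cycle Q_C/Q_H = T_C/T_H, so Q_C = 3970 × 326.00/2282.00 = 567 W.

Q̇_C ≈ 567 W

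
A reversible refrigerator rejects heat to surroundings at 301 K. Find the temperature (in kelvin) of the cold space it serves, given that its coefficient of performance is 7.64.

T_C ≈ 266.2 K

COP_R = T_C/(T_H − T_C) ⇒ T_C = T_H·COP_R/(1 + COP_R) = 301.00 × 7.64/(1 + 7.64) = 266.2 K.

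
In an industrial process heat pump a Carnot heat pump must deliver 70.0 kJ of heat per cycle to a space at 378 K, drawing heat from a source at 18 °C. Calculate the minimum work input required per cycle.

W_in ≈ 16.1 kJ

T_C = 18 °C → 18 + 273.15 = 291.15 K.
The Carnot heat-pump COP is COP_HP = T_H/(T_H − T_C) = 378.00/86.85 = 4.3523.
W = Q_H/COP_HP = 70.0/4.3523 = 16.1 kJ.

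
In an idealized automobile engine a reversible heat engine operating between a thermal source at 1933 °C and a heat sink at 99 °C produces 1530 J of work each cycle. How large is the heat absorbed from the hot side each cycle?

Q_H ≈ 1840 J

T_H = 1933 °C → 1933 + 273.15 = 2206.15 K.
T_C = 99 °C → 99 + 273.15 = 372.15 K.
Carnot efficiency: η = 1 − T_C/T_H = 1 − 372.15/2206.15 = 0.8313.
Q_H = W/η = 1530/0.8313 = 1840 J.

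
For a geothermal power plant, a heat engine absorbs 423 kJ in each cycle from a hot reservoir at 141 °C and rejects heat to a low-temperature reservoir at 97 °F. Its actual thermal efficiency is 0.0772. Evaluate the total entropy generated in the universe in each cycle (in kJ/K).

T_H = 141 °C → 141 + 273.15 = 414.15 K.
T_C = 97 °F → (97 − 32) × 5/9 = 36.11 °C = 309.26 K.
W = η·Q_H = 0.0772 × 423 = 32.66 kJ, so Q_C = Q_H − W = 390.3 kJ.
The hot reservoir loses entropy Q_H/T_H = 423/414.15 = 1.021 kJ/K; the cold reservoir gains Q_C/T_C = 390.3/309.26 = 1.262 kJ/K.
ΔS_univ = −Q_H/T_H + Q_C/T_C = 0.241 kJ/K (> 0, since η = 0.0772 < η_Carnot = 0.253).

ΔS_univ ≈ 0.241 kJ/K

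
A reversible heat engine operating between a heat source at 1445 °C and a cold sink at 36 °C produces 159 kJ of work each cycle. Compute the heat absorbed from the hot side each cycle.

Q_H ≈ 193.9 kJ

T_H = 1445 °C → 1445 + 273.15 = 1718.15 K.
T_C = 36 °C → 36 + 273.15 = 309.15 K.
Since the cycle is reversible, η = 1 − T_C/T_H = 1 − 309.15/1718.15 = 0.8201.
Q_H = W/η = 159/0.8201 = 193.9 kJ.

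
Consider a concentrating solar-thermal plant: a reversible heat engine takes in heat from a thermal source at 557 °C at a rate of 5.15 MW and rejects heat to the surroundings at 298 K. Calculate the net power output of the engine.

Ẇ ≈ 3.301 MW

T_H = 557 °C → 557 + 273.15 = 830.15 K.
η_rev = 1 − T_C/T_H = 1 − 298.00/830.15 = 0.6410.
W = η·Q_H = 0.6410 × 5.15 = 3.301 MW.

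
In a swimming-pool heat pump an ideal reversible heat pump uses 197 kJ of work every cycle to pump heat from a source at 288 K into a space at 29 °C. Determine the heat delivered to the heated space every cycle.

Q_H ≈ 4210 kJ

T_H = 29 °C → 29 + 273.15 = 302.15 K.
For a reversible heat pump, COP_HP = T_H/(T_H − T_C) = 302.15/14.15 = 21.3534.
Q_H = COP_HP · W = 21.3534 × 197 = 4210 kJ.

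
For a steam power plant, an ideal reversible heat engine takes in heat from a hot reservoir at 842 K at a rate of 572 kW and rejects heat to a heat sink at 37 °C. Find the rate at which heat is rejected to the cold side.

Q̇_C ≈ 211 kW

T_C = 37 °C → 37 + 273.15 = 310.15 K.
Carnot efficiency: η = 1 − T_C/T_H = 1 − 310.15/842.00 = 0.6317.
For a reversible cycle Q_C/Q_H = T_C/T_H, so Q_C = 572 × 310.15/842.00 = 211 kW.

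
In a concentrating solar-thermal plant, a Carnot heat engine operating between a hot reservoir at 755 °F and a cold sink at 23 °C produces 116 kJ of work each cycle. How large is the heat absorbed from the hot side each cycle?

Q_H ≈ 207 kJ

T_H = 755 °F → (755 − 32) × 5/9 = 401.67 °C = 674.82 K.
T_C = 23 °C → 23 + 273.15 = 296.15 K.
Since the cycle is reversible, η = 1 − T_C/T_H = 1 − 296.15/674.82 = 0.5611.
Q_H = W/η = 116/0.5611 = 207 kJ.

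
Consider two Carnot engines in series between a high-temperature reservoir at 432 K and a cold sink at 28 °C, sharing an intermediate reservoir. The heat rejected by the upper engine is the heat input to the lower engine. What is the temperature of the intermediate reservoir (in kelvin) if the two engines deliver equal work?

T_C = 28 °C → 28 + 273.15 = 301.15 K.
For reversible stages Q_m = Q_H·(T_m/T_H). Setting W₁ = Q_H(1 − T_m/T_H) equal to W₂ = Q_m(1 − T_C/T_m) = Q_H·(T_m − T_C)/T_H gives T_H − T_m = T_m − T_C, so T_m = (T_H + T_C)/2 = (432.00 + 301.15)/2 = 366.6 K.

T_m ≈ 366.6 K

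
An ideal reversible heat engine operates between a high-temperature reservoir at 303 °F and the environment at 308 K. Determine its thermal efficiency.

T_H = 303 °F → (303 − 32) × 5/9 = 150.56 °C = 423.71 K.
η_rev = 1 − T_C/T_H = 1 − 308.00/423.71 = 0.2731.

η ≈ 0.2731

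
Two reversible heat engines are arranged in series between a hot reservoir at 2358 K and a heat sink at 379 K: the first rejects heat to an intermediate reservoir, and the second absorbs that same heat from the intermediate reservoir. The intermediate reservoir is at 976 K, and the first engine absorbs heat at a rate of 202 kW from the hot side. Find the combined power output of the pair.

Ẇ_total ≈ 170 kW

Two reversible stages in series are equivalent to a single Carnot engine between T_H and T_C, so η_total = 1 − T_C/T_H = 1 − 379.00/2358.00 = 0.8393.
W_total = η_total · Q_H = 0.8393 × 202 = 170 kW.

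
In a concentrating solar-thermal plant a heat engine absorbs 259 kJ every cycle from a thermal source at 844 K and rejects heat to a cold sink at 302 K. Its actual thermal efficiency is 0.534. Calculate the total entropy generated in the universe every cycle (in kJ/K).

ΔS_univ ≈ 0.0928 kJ/K

W = η·Q_H = 0.534 × 259 = 138.3 kJ, so Q_C = Q_H − W = 120.7 kJ.
Reservoir entropy changes: ΔS_H = −Q_H/T_H = −259/844.00 = -0.3069 kJ/K and ΔS_C = +Q_C/T_C = 120.7/302.00 = 0.3996 kJ/K.
ΔS_univ = −Q_H/T_H + Q_C/T_C = 0.0928 kJ/K (> 0, since η = 0.534 < η_Carnot = 0.642).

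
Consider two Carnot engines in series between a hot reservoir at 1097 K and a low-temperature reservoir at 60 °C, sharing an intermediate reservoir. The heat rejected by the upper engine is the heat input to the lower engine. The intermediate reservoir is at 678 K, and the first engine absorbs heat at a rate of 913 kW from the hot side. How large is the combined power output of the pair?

T_C = 60 °C → 60 + 273.15 = 333.15 K.
Two reversible stages in series are equivalent to a single Carnot engine between T_H and T_C, so η_total = 1 − T_C/T_H = 1 − 333.15/1097.00 = 0.6963.
W_total = η_total · Q_H = 0.6963 × 913 = 635.7 kW.

Ẇ_total ≈ 635.7 kW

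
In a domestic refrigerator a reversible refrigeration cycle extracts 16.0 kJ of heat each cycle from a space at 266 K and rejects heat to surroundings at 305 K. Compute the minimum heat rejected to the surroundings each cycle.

For a reversible cycle Q_H/Q_C = T_H/T_C, so Q_H = Q_C·T_H/T_C = 16.0 × 305.00/266.00 = 18.3 kJ.

Q_H ≈ 18.3 kJ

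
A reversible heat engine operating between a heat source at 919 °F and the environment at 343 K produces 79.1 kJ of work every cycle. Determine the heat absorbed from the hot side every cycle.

Q_H ≈ 143.3 kJ

T_H = 919 °F → (919 − 32) × 5/9 = 492.78 °C = 765.93 K.
Since the cycle is reversible, η = 1 − T_C/T_H = 1 − 343.00/765.93 = 0.5522.
Q_H = W/η = 79.1/0.5522 = 143.3 kJ.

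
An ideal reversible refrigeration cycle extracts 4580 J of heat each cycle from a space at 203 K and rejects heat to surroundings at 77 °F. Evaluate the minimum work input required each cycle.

W_in ≈ 2147 J

T_H = 77 °F → (77 − 32) × 5/9 = 25.00 °C = 298.15 K.
COP_R = T_C/(T_H − T_C) = 203.00/95.15 = 2.1335.
W = Q_C/COP_R = 4580/2.1335 = 2147 J.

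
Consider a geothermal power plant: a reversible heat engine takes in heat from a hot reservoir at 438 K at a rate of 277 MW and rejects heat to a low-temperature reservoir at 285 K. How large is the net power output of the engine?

Ẇ ≈ 96.76 MW

η_rev = 1 − T_C/T_H = 1 − 285.00/438.00 = 0.3493.
W = η·Q_H = 0.3493 × 277 = 96.76 MW.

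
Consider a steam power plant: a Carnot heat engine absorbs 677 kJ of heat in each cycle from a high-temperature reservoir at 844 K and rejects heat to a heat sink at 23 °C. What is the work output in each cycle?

W ≈ 439 kJ

T_C = 23 °C → 23 + 273.15 = 296.15 K.
The Carnot efficiency is η = 1 − T_C/T_H = 1 − 296.15/844.00 = 0.6491.
W = η·Q_H = 0.6491 × 677 = 439 kJ.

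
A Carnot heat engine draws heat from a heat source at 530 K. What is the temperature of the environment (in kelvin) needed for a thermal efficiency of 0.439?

From η = 1 − T_C/T_H, T_C = T_H·(1 − η) = 530.00 × (1 − 0.439) = 297.3 K.

T_C ≈ 297.3 K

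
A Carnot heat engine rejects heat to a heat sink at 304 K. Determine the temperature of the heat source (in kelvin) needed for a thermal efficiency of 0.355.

T_H ≈ 471 K

From η = 1 − T_C/T_H, solving for T_H gives T_H = T_C/(1 − η) = 304.00/(1 − 0.355) = 471 K.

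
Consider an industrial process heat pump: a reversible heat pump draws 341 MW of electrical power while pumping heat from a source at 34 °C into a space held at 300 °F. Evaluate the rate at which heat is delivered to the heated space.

T_H = 300 °F → (300 − 32) × 5/9 = 148.89 °C = 422.04 K.
T_C = 34 °C → 34 + 273.15 = 307.15 K.
The Carnot heat-pump COP is COP_HP = T_H/(T_H − T_C) = 422.04/114.89 = 3.6735.
Q_H = COP_HP · W = 3.6735 × 341 = 1253 MW.

Q̇_H ≈ 1253 MW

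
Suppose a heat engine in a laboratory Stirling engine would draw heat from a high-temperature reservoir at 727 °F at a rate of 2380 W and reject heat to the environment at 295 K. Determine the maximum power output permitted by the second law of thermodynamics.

T_H = 727 °F → (727 − 32) × 5/9 = 386.11 °C = 659.26 K.
The second-law ceiling is the Carnot efficiency, η_max = 1 − T_C/T_H = 1 − 295.00/659.26 = 0.5525.
W_max = η_max · Q_H = 0.5525 × 2380 = 1315 W.

Ẇ_max ≈ 1315 W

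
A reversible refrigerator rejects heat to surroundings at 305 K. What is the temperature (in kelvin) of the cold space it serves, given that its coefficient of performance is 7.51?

T_C ≈ 269 K

COP_R = T_C/(T_H − T_C) ⇒ T_C = T_H·COP_R/(1 + COP_R) = 305.00 × 7.51/(1 + 7.51) = 269 K.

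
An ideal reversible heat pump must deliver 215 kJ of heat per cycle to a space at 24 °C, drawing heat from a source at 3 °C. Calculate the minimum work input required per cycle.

W_in ≈ 15.2 kJ

T_H = 24 °C → 24 + 273.15 = 297.15 K.
T_C = 3 °C → 3 + 273.15 = 276.15 K.
COP_HP = T_H/(T_H − T_C) = 297.15/21.00 = 14.1500.
W = Q_H/COP_HP = 215/14.1500 = 15.2 kJ.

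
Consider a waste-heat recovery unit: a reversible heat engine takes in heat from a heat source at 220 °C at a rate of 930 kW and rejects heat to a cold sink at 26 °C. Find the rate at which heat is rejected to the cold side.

Q̇_C ≈ 564 kW

T_H = 220 °C → 220 + 273.15 = 493.15 K.
T_C = 26 °C → 26 + 273.15 = 299.15 K.
For a reversible engine, η = 1 − T_C/T_H = 1 − 299.15/493.15 = 0.3934.
For a reversible cycle Q_C/Q_H = T_C/T_H, so Q_C = 930 × 299.15/493.15 = 564 kW.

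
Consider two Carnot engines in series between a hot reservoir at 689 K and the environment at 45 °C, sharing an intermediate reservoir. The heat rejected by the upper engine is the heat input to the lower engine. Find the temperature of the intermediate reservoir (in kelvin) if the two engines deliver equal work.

T_C = 45 °C → 45 + 273.15 = 318.15 K.
For reversible stages Q_m = Q_H·(T_m/T_H). Setting W₁ = Q_H(1 − T_m/T_H) equal to W₂ = Q_m(1 − T_C/T_m) = Q_H·(T_m − T_C)/T_H gives T_H − T_m = T_m − T_C, so T_m = (T_H + T_C)/2 = (689.00 + 318.15)/2 = 504 K.

T_m ≈ 504 K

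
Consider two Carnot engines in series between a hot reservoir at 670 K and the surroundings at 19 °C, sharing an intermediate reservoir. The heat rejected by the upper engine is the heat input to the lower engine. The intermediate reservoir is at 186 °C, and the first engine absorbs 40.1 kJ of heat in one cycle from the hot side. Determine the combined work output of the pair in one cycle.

T_C = 19 °C → 19 + 273.15 = 292.15 K.
Two reversible stages in series are equivalent to a single Carnot engine between T_H and T_C, so η_total = 1 − T_C/T_H = 1 − 292.15/670.00 = 0.5640.
W_total = η_total · Q_H = 0.5640 × 40.1 = 22.6 kJ.

W_total ≈ 22.6 kJ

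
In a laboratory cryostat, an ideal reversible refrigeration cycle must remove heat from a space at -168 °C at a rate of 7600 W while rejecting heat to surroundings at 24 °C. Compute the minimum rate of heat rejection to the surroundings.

Q̇_H ≈ 21500 W

T_H = 24 °C → 24 + 273.15 = 297.15 K.
T_C = -168 °C → -168 + 273.15 = 105.15 K.
For a reversible cycle Q_H/Q_C = T_H/T_C, so Q_H = Q_C·T_H/T_C = 7600 × 297.15/105.15 = 21500 W.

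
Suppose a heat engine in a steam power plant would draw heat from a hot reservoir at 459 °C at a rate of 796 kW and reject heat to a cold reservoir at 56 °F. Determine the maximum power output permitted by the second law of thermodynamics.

T_H = 459 °C → 459 + 273.15 = 732.15 K.
T_C = 56 °F → (56 − 32) × 5/9 = 13.33 °C = 286.48 K.
The upper bound on efficiency is η_max = 1 − T_C/T_H = 1 − 286.48/732.15 = 0.6087.
W_max = η_max · Q_H = 0.6087 × 796 = 485 kW.

Ẇ_max ≈ 485 kW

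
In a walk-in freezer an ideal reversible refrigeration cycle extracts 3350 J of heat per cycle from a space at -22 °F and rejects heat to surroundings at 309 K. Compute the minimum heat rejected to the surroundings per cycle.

T_C = -22 °F → (-22 − 32) × 5/9 = -30.00 °C = 243.15 K.
For a reversible cycle Q_H/Q_C = T_H/T_C, so Q_H = Q_C·T_H/T_C = 3350 × 309.00/243.15 = 4260 J.

Q_H ≈ 4260 J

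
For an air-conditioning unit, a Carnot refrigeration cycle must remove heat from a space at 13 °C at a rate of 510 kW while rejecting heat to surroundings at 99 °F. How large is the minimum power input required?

T_H = 99 °F → (99 − 32) × 5/9 = 37.22 °C = 310.37 K.
T_C = 13 °C → 13 + 273.15 = 286.15 K.
The reversible coefficient of performance is COP_R = T_C/(T_H − T_C) = 286.15/24.22 = 11.8135.
W = Q_C/COP_R = 510/11.8135 = 43.2 kW.

Ẇ_in ≈ 43.2 kW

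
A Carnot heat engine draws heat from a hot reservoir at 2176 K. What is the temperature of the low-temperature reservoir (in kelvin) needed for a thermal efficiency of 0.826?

From η = 1 − T_C/T_H, T_C = T_H·(1 − η) = 2176.00 × (1 − 0.826) = 378.6 K.

T_C ≈ 378.6 K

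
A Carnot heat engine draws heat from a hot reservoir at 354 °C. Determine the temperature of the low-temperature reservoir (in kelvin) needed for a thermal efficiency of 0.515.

T_H = 354 °C → 354 + 273.15 = 627.15 K.
From η = 1 − T_C/T_H, T_C = T_H·(1 − η) = 627.15 × (1 − 0.515) = 304 K.

T_C ≈ 304 K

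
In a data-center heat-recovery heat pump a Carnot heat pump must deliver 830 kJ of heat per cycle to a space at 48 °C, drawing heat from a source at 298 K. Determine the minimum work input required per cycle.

W_in ≈ 59.8 kJ

T_H = 48 °C → 48 + 273.15 = 321.15 K.
COP_HP = T_H/(T_H − T_C) = 321.15/23.15 = 13.8726.
W = Q_H/COP_HP = 830/13.8726 = 59.8 kJ.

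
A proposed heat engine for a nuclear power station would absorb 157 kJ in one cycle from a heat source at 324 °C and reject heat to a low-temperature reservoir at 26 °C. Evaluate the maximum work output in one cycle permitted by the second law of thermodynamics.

W_max ≈ 78.3 kJ

T_H = 324 °C → 324 + 273.15 = 597.15 K.
T_C = 26 °C → 26 + 273.15 = 299.15 K.
The second-law ceiling is the Carnot efficiency, η_max = 1 − T_C/T_H = 1 − 299.15/597.15 = 0.4990.
W_max = η_max · Q_H = 0.4990 × 157 = 78.3 kJ.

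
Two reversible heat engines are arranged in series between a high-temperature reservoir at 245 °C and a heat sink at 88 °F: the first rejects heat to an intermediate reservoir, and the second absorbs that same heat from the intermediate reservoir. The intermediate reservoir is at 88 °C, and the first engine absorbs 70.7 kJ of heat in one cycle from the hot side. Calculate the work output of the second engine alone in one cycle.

W₂ ≈ 7.762 kJ

T_H = 245 °C → 245 + 273.15 = 518.15 K.
T_C = 88 °F → (88 − 32) × 5/9 = 31.11 °C = 304.26 K.
T_m = 88 °C → 88 + 273.15 = 361.15 K.
Heat entering the second stage: Q_m = Q_H·(T_m/T_H) = 70.7 × 361.15/518.15 = 49.28 kJ.
Second-stage efficiency η₂ = 1 − T_C/T_m = 1 − 304.26/361.15 = 0.1575, so W₂ = η₂·Q_m = 7.762 kJ.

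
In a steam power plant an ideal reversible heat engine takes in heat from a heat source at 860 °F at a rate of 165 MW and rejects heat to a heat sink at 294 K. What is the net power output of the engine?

Ẇ ≈ 98.8 MW

T_H = 860 °F → (860 − 32) × 5/9 = 460.00 °C = 733.15 K.
The Carnot efficiency is η = 1 − T_C/T_H = 1 − 294.00/733.15 = 0.5990.
W = η·Q_H = 0.5990 × 165 = 98.8 MW.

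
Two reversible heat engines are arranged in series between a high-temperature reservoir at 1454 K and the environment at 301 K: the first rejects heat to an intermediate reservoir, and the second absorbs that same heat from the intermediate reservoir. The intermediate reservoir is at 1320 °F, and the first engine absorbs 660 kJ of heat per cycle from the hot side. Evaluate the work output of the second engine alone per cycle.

T_m = 1320 °F → (1320 − 32) × 5/9 = 715.56 °C = 988.71 K.
Heat entering the second stage: Q_m = Q_H·(T_m/T_H) = 660 × 988.71/1454.00 = 449 kJ.
Second-stage efficiency η₂ = 1 − T_C/T_m = 1 − 301.00/988.71 = 0.6956, so W₂ = η₂·Q_m = 312 kJ.

W₂ ≈ 312 kJ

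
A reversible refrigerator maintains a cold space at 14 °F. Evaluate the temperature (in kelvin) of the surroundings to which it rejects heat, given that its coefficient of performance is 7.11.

T_H ≈ 300 K

T_C = 14 °F → (14 − 32) × 5/9 = -10.00 °C = 263.15 K.
COP_R = T_C/(T_H − T_C) ⇒ T_H = T_C·(1 + 1/COP_R) = 263.15 × (1 + 1/7.11) = 300 K.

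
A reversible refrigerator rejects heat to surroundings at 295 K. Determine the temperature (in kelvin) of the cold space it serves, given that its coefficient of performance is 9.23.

COP_R = T_C/(T_H − T_C) ⇒ T_C = T_H·COP_R/(1 + COP_R) = 295.00 × 9.23/(1 + 9.23) = 266.2 K.

T_C ≈ 266.2 K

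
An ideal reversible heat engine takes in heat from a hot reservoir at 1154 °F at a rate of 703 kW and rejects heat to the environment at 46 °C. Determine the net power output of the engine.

T_H = 1154 °F → (1154 − 32) × 5/9 = 623.33 °C = 896.48 K.
T_C = 46 °C → 46 + 273.15 = 319.15 K.
Carnot efficiency: η = 1 − T_C/T_H = 1 − 319.15/896.48 = 0.6440.
W = η·Q_H = 0.6440 × 703 = 453 kW.

Ẇ ≈ 453 kW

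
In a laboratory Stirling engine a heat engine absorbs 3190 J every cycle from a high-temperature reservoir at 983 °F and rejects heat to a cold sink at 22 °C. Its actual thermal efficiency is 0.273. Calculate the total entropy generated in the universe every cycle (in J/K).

T_H = 983 °F → (983 − 32) × 5/9 = 528.33 °C = 801.48 K.
T_C = 22 °C → 22 + 273.15 = 295.15 K.
W = η·Q_H = 0.273 × 3190 = 870.9 J, so Q_C = Q_H − W = 2319 J.
Reservoir entropy changes: ΔS_H = −Q_H/T_H = −3190/801.48 = -3.980 J/K and ΔS_C = +Q_C/T_C = 2319/295.15 = 7.857 J/K.
ΔS_univ = −Q_H/T_H + Q_C/T_C = 3.88 J/K (> 0, since η = 0.273 < η_Carnot = 0.632).

ΔS_univ ≈ 3.88 J/K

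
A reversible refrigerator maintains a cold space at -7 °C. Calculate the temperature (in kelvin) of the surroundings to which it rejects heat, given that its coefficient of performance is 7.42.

T_C = -7 °C → -7 + 273.15 = 266.15 K.
COP_R = T_C/(T_H − T_C) ⇒ T_H = T_C·(1 + 1/COP_R) = 266.15 × (1 + 1/7.42) = 302.0 K.

T_H ≈ 302.0 K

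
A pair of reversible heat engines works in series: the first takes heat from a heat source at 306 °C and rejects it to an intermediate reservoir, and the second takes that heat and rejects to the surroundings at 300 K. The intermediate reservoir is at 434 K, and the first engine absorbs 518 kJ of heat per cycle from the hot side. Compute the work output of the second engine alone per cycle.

W₂ ≈ 119.9 kJ

T_H = 306 °C → 306 + 273.15 = 579.15 K.
Heat entering the second stage: Q_m = Q_H·(T_m/T_H) = 518 × 434.00/579.15 = 388.2 kJ.
Second-stage efficiency η₂ = 1 − T_C/T_m = 1 − 300.00/434.00 = 0.3088, so W₂ = η₂·Q_m = 119.9 kJ.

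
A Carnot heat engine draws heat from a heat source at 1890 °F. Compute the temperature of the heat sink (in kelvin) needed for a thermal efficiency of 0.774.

T_C ≈ 295.0 K

T_H = 1890 °F → (1890 − 32) × 5/9 = 1032.22 °C = 1305.37 K.
From η = 1 − T_C/T_H, T_C = T_H·(1 − η) = 1305.37 × (1 − 0.774) = 295.0 K.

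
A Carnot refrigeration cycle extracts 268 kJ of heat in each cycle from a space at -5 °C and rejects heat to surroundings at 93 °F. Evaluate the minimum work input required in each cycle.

T_H = 93 °F → (93 − 32) × 5/9 = 33.89 °C = 307.04 K.
T_C = -5 °C → -5 + 273.15 = 268.15 K.
COP_R = T_C/(T_H − T_C) = 268.15/38.89 = 6.8953.
W = Q_C/COP_R = 268/6.8953 = 38.9 kJ.

W_in ≈ 38.9 kJ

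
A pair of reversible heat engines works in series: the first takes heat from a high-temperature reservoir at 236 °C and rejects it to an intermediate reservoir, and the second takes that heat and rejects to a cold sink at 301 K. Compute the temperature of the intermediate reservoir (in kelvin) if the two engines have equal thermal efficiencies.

T_m ≈ 391 K

T_H = 236 °C → 236 + 273.15 = 509.15 K.
Equal efficiencies require 1 − T_m/T_H = 1 − T_C/T_m, i.e. T_m/T_H = T_C/T_m, so T_m = √(T_H·T_C) = √(509.15 × 301.00) = 391 K.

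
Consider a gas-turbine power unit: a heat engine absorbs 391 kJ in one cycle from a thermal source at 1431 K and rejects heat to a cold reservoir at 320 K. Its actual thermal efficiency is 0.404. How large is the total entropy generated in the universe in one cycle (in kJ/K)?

ΔS_univ ≈ 0.4550 kJ/K

W = η·Q_H = 0.404 × 391 = 158.0 kJ, so Q_C = Q_H − W = 233.0 kJ.
The hot reservoir loses entropy Q_H/T_H = 391/1431.00 = 0.2732 kJ/K; the cold reservoir gains Q_C/T_C = 233.0/320.00 = 0.7282 kJ/K.
ΔS_univ = −Q_H/T_H + Q_C/T_C = 0.4550 kJ/K (> 0, since η = 0.404 < η_Carnot = 0.776).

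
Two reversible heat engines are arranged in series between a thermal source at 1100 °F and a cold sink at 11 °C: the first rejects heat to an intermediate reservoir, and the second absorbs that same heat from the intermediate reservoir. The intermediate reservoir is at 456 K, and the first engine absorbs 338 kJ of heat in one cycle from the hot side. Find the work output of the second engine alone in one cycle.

T_H = 1100 °F → (1100 − 32) × 5/9 = 593.33 °C = 866.48 K.
T_C = 11 °C → 11 + 273.15 = 284.15 K.
Heat entering the second stage: Q_m = Q_H·(T_m/T_H) = 338 × 456.00/866.48 = 178 kJ.
Second-stage efficiency η₂ = 1 − T_C/T_m = 1 − 284.15/456.00 = 0.3769, so W₂ = η₂·Q_m = 67.0 kJ.

W₂ ≈ 67.0 kJ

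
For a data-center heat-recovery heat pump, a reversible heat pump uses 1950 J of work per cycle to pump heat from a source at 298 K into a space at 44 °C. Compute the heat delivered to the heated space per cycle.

Q_H ≈ 32290 J

T_H = 44 °C → 44 + 273.15 = 317.15 K.
COP_HP = T_H/(T_H − T_C) = 317.15/19.15 = 16.5614.
Q_H = COP_HP · W = 16.5614 × 1950 = 32290 J.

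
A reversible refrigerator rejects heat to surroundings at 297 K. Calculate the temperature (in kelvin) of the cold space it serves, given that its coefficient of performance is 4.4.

T_C ≈ 242.0 K

COP_R = T_C/(T_H − T_C) ⇒ T_C = T_H·COP_R/(1 + COP_R) = 297.00 × 4.4/(1 + 4.4) = 242.0 K.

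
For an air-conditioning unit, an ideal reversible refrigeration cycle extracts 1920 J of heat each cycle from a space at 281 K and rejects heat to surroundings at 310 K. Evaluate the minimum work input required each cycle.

The reversible coefficient of performance is COP_R = T_C/(T_H − T_C) = 281.00/29.00 = 9.6897.
W = Q_C/COP_R = 1920/9.6897 = 198 J.

W_in ≈ 198 J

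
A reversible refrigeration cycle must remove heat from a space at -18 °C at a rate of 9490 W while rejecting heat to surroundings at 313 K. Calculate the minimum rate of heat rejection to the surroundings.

T_C = -18 °C → -18 + 273.15 = 255.15 K.
For a reversible cycle Q_H/Q_C = T_H/T_C, so Q_H = Q_C·T_H/T_C = 9490 × 313.00/255.15 = 11600 W.

Q̇_H ≈ 11600 W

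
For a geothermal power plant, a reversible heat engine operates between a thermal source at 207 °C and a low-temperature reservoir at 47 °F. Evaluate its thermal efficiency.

η ≈ 0.414

T_H = 207 °C → 207 + 273.15 = 480.15 K.
T_C = 47 °F → (47 − 32) × 5/9 = 8.33 °C = 281.48 K.
Carnot efficiency: η = 1 − T_C/T_H = 1 − 281.48/480.15 = 0.414.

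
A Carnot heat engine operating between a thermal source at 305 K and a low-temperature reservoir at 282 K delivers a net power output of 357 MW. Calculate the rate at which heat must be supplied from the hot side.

Q̇_H ≈ 4730 MW

For a reversible engine, η = 1 − T_C/T_H = 1 − 282.00/305.00 = 0.0754.
Q_H = W/η = 357/0.0754 = 4730 MW.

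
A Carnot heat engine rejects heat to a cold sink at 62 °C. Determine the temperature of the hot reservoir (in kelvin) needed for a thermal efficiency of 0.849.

T_C = 62 °C → 62 + 273.15 = 335.15 K.
From η = 1 − T_C/T_H, solving for T_H gives T_H = T_C/(1 − η) = 335.15/(1 − 0.849) = 2220 K.

T_H ≈ 2220 K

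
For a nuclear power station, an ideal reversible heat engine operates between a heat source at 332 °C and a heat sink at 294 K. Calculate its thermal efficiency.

η ≈ 0.514

T_H = 332 °C → 332 + 273.15 = 605.15 K.
For a reversible engine, η = 1 − T_C/T_H = 1 − 294.00/605.15 = 0.514.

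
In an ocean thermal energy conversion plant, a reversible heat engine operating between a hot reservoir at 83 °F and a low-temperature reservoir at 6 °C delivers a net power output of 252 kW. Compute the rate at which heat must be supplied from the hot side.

T_H = 83 °F → (83 − 32) × 5/9 = 28.33 °C = 301.48 K.
T_C = 6 °C → 6 + 273.15 = 279.15 K.
The Carnot efficiency is η = 1 − T_C/T_H = 1 − 279.15/301.48 = 0.0741.
Q_H = W/η = 252/0.0741 = 3400 kW.

Q̇_H ≈ 3400 kW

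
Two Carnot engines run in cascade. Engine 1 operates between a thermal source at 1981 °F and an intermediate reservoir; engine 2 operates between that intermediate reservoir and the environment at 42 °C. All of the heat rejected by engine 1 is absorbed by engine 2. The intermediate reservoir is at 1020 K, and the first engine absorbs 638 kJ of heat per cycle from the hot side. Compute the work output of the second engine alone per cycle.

T_H = 1981 °F → (1981 − 32) × 5/9 = 1082.78 °C = 1355.93 K.
T_C = 42 °C → 42 + 273.15 = 315.15 K.
Heat entering the second stage: Q_m = Q_H·(T_m/T_H) = 638 × 1020.00/1355.93 = 480 kJ.
Second-stage efficiency η₂ = 1 − T_C/T_m = 1 − 315.15/1020.00 = 0.6910, so W₂ = η₂·Q_m = 332 kJ.

W₂ ≈ 332 kJ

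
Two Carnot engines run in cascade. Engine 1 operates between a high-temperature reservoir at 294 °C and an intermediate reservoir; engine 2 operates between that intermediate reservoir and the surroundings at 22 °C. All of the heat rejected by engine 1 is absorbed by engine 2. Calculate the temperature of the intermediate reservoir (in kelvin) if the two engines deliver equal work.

T_H = 294 °C → 294 + 273.15 = 567.15 K.
T_C = 22 °C → 22 + 273.15 = 295.15 K.
For reversible stages Q_m = Q_H·(T_m/T_H). Setting W₁ = Q_H(1 − T_m/T_H) equal to W₂ = Q_m(1 − T_C/T_m) = Q_H·(T_m − T_C)/T_H gives T_H − T_m = T_m − T_C, so T_m = (T_H + T_C)/2 = (567.15 + 295.15)/2 = 431 K.

T_m ≈ 431 K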